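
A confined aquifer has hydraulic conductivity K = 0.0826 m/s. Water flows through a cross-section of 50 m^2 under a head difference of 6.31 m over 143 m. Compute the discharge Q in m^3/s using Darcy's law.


Darcy's law: Q = K * A * i, where i = dh/L.
Hydraulic gradient i = 6.31 / 143 = 0.044126.
Q = 0.0826 * 50 * 0.044126
  = 0.1822 m^3/s.

0.1822


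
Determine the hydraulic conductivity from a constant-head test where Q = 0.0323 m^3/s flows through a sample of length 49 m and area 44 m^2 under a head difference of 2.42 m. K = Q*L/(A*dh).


From K = Q*L / (A*dh):
Numerator: Q*L = 0.0323 * 49 = 1.5827.
Denominator: A*dh = 44 * 2.42 = 106.48.
K = 1.5827 / 106.48 = 0.014864 m/s.

0.014864


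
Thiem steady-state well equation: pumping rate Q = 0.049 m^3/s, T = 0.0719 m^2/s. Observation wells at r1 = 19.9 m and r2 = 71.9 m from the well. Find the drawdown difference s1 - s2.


Thiem equation: s1 - s2 = Q/(2*pi*T) * ln(r2/r1).
ln(r2/r1) = ln(71.9/19.9) = 1.2846.
Q/(2*pi*T) = 0.049 / (2*pi*0.0719) = 0.049 / 0.4518 = 0.1085.
s1 - s2 = 0.1085 * 1.2846 = 0.1393 m.

0.1393


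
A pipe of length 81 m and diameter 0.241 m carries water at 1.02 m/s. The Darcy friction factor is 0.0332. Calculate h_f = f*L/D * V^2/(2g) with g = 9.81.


Darcy-Weisbach equation: h_f = f * (L/D) * V^2/(2g).
f * L/D = 0.0332 * 81/0.241 = 11.1585.
V^2/(2g) = 1.02^2 / (2*9.81) = 1.0404 / 19.62 = 0.053 m.
h_f = 11.1585 * 0.053 = 0.592 m.

0.592


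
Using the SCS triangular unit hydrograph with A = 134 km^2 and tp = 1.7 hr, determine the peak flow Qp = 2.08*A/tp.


SCS formula: Qp = 2.08 * A / tp.
Qp = 2.08 * 134 / 1.7
   = 278.72 / 1.7
   = 163.95 m^3/s per cm.

163.95


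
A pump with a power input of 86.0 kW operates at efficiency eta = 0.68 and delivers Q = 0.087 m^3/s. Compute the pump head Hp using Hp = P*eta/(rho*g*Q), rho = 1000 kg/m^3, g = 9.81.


Pump head formula: Hp = P * eta / (rho * g * Q).
Numerator: P * eta = 86.0 * 1000 * 0.68 = 58480.0 W.
Denominator: rho * g * Q = 1000 * 9.81 * 0.087 = 853.47.
Hp = 58480.0 / 853.47 = 68.52 m.

68.52


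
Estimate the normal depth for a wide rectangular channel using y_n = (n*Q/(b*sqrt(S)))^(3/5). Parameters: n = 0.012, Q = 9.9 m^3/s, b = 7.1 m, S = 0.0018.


We use the wide-channel approximation y_n = (n*Q/(b*sqrt(S)))^(3/5).
sqrt(S) = sqrt(0.0018) = 0.042426.
Numerator: n*Q = 0.012 * 9.9 = 0.1188.
Denominator: b*sqrt(S) = 7.1 * 0.042426 = 0.301225.
arg = 0.3944.
y_n = 0.3944^(3/5) = 0.5722 m.

0.5722


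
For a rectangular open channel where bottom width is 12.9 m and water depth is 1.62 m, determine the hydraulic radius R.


For a rectangular section:
Flow area A = b * y = 12.9 * 1.62 = 20.9 m^2.
Wetted perimeter P = b + 2y = 12.9 + 2*1.62 = 16.14 m.
Hydraulic radius R = A/P = 20.9 / 16.14 = 1.2948 m.

1.2948


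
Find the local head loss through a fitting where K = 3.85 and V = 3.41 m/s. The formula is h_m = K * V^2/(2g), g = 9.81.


Minor loss formula: h_m = K * V^2/(2g).
V^2 = 3.41^2 = 11.6281.
V^2/(2g) = 11.6281 / 19.62 = 0.5927 m.
h_m = 3.85 * 0.5927 = 2.2818 m.

2.2818


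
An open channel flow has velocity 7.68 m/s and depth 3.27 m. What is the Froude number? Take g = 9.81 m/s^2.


The Froude number is defined as Fr = V / sqrt(g*y).
g*y = 9.81 * 3.27 = 32.0787.
sqrt(g*y) = sqrt(32.0787) = 5.6638.
Fr = 7.68 / 5.6638 = 1.356.

1.356


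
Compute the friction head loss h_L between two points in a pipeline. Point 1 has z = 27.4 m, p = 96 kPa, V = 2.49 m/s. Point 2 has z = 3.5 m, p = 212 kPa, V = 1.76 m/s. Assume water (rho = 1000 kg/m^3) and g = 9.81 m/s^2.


Total head at each section: H = z + p/(rho*g) + V^2/(2g).
H1 = 27.4 + 96*1000/(1000*9.81) + 2.49^2/(2*9.81)
   = 27.4 + 9.786 + 0.316
   = 37.502 m.
H2 = 3.5 + 212*1000/(1000*9.81) + 1.76^2/(2*9.81)
   = 3.5 + 21.611 + 0.1579
   = 25.268 m.
h_L = H1 - H2 = 37.502 - 25.268 = 12.233 m.

12.233


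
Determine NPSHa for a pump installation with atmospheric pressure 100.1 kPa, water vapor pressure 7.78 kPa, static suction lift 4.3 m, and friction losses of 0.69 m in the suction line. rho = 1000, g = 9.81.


NPSHa = p_atm/(rho*g) - z_s - hf_s - p_vap/(rho*g).
p_atm/(rho*g) = 100.1*1000 / (1000*9.81) = 10.204 m.
p_vap/(rho*g) = 7.78*1000 / (1000*9.81) = 0.793 m.
NPSHa = 10.204 - 4.3 - 0.69 - 0.793
      = 4.42 m.

4.42


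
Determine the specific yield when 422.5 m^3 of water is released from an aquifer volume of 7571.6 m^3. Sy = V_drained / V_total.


Specific yield Sy = Volume drained / Total volume.
Sy = 422.5 / 7571.6
   = 0.0558.

0.0558


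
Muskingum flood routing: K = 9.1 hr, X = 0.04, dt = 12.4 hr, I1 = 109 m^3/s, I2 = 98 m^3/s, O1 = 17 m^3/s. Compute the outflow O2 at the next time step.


Muskingum coefficients:
denom = 2*K*(1-X) + dt = 2*9.1*(1-0.04) + 12.4 = 29.872.
C0 = (dt - 2*K*X)/denom = (12.4 - 2*9.1*0.04)/29.872 = 0.3907.
C1 = (dt + 2*K*X)/denom = (12.4 + 2*9.1*0.04)/29.872 = 0.4395.
C2 = (2*K*(1-X) - dt)/denom = 0.1698.
O2 = C0*I2 + C1*I1 + C2*O1
   = 0.3907*98 + 0.4395*109 + 0.1698*17
   = 89.08 m^3/s.

89.08


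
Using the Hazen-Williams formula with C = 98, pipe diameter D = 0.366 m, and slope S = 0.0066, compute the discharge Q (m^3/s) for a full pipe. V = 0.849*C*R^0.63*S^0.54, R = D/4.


For a full circular pipe, R = D/4 = 0.366/4 = 0.0915 m.
V = 0.849 * 98 * 0.0915^0.63 * 0.0066^0.54
  = 0.849 * 98 * 0.221664 * 0.066459
  = 1.2257 m/s.
Pipe area A = pi*D^2/4 = pi*0.366^2/4 = 0.1052 m^2.
Q = A * V = 0.1052 * 1.2257 = 0.129 m^3/s.

0.129


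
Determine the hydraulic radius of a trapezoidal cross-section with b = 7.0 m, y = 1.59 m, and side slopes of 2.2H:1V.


For a trapezoidal section with side slope z:
A = (b + z*y)*y = (7.0 + 2.2*1.59)*1.59 = 16.692 m^2.
P = b + 2*y*sqrt(1 + z^2) = 7.0 + 2*1.59*sqrt(1 + 2.2^2) = 14.685 m.
R = A/P = 16.692 / 14.685 = 1.1367 m.

1.1367


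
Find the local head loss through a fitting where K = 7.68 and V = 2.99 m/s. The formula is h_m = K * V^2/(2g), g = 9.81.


Minor loss formula: h_m = K * V^2/(2g).
V^2 = 2.99^2 = 8.9401.
V^2/(2g) = 8.9401 / 19.62 = 0.4557 m.
h_m = 7.68 * 0.4557 = 3.4995 m.

3.4995


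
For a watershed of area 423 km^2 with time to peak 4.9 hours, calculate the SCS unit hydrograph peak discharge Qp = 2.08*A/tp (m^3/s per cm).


SCS formula: Qp = 2.08 * A / tp.
Qp = 2.08 * 423 / 4.9
   = 879.84 / 4.9
   = 179.56 m^3/s per cm.

179.56


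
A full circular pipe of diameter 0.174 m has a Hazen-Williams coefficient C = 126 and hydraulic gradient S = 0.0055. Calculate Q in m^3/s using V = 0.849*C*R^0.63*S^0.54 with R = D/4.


For a full circular pipe, R = D/4 = 0.174/4 = 0.0435 m.
V = 0.849 * 126 * 0.0435^0.63 * 0.0055^0.54
  = 0.849 * 126 * 0.138755 * 0.060228
  = 0.894 m/s.
Pipe area A = pi*D^2/4 = pi*0.174^2/4 = 0.0238 m^2.
Q = A * V = 0.0238 * 0.894 = 0.0213 m^3/s.

0.0213


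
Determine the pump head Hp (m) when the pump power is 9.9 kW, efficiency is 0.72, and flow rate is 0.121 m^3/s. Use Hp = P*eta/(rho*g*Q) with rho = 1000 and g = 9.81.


Pump head formula: Hp = P * eta / (rho * g * Q).
Numerator: P * eta = 9.9 * 1000 * 0.72 = 7128.0 W.
Denominator: rho * g * Q = 1000 * 9.81 * 0.121 = 1187.01.
Hp = 7128.0 / 1187.01 = 6.01 m.

6.01


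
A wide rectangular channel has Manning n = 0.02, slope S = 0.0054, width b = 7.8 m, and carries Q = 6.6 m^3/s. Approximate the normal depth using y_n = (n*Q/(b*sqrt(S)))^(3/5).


We use the wide-channel approximation y_n = (n*Q/(b*sqrt(S)))^(3/5).
sqrt(S) = sqrt(0.0054) = 0.073485.
Numerator: n*Q = 0.02 * 6.6 = 0.132.
Denominator: b*sqrt(S) = 7.8 * 0.073485 = 0.573183.
arg = 0.2303.
y_n = 0.2303^(3/5) = 0.4144 m.

0.4144


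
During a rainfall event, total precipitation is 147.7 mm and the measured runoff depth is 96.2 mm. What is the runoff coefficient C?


The runoff coefficient C = runoff depth / rainfall depth.
C = 96.2 / 147.7
  = 0.6513.

0.6513


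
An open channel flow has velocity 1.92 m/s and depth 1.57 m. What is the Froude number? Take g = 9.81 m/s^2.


The Froude number is defined as Fr = V / sqrt(g*y).
g*y = 9.81 * 1.57 = 15.4017.
sqrt(g*y) = sqrt(15.4017) = 3.9245.
Fr = 1.92 / 3.9245 = 0.4892.

0.4892


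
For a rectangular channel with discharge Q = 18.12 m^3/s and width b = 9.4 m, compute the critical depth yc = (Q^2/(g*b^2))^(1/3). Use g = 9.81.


Using yc = (Q^2 / (g * b^2))^(1/3):
Q^2 = 18.12^2 = 328.33.
g * b^2 = 9.81 * 9.4^2 = 9.81 * 88.36 = 866.81.
Q^2 / (g*b^2) = 328.33 / 866.81 = 0.3788.
yc = 0.3788^(1/3) = 0.7235 m.

0.7235


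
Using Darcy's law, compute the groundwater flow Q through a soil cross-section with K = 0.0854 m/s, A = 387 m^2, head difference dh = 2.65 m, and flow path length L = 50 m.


Darcy's law: Q = K * A * i, where i = dh/L.
Hydraulic gradient i = 2.65 / 50 = 0.053.
Q = 0.0854 * 387 * 0.053
  = 1.7516 m^3/s.

1.7516


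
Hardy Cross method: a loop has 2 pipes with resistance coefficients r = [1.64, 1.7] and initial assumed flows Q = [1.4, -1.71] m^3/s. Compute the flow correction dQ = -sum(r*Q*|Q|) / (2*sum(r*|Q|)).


Numerator terms (r*Q*|Q|): 1.64*1.4*|1.4| = 3.2144; 1.7*-1.71*|-1.71| = -4.971.
Sum of numerator = -1.7566.
Denominator terms (r*|Q|): 1.64*|1.4| = 2.296; 1.7*|-1.71| = 2.907.
2 * sum of denominator = 2 * 5.203 = 10.406.
dQ = --1.7566 / 10.406 = 0.1688 m^3/s.

0.1688


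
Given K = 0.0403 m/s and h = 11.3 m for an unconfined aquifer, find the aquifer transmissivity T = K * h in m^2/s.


Transmissivity is defined as T = K * h.
T = 0.0403 * 11.3
  = 0.4554 m^2/s.

0.4554


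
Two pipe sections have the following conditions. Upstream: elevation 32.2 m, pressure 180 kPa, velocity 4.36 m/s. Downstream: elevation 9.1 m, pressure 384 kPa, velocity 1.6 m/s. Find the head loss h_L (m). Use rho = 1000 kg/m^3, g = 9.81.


Total head at each section: H = z + p/(rho*g) + V^2/(2g).
H1 = 32.2 + 180*1000/(1000*9.81) + 4.36^2/(2*9.81)
   = 32.2 + 18.349 + 0.9689
   = 51.518 m.
H2 = 9.1 + 384*1000/(1000*9.81) + 1.6^2/(2*9.81)
   = 9.1 + 39.144 + 0.1305
   = 48.374 m.
h_L = H1 - H2 = 51.518 - 48.374 = 3.143 m.

3.143


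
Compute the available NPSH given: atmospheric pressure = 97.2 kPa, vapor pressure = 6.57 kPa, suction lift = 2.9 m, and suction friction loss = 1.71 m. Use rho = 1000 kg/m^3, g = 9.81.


NPSHa = p_atm/(rho*g) - z_s - hf_s - p_vap/(rho*g).
p_atm/(rho*g) = 97.2*1000 / (1000*9.81) = 9.908 m.
p_vap/(rho*g) = 6.57*1000 / (1000*9.81) = 0.67 m.
NPSHa = 9.908 - 2.9 - 1.71 - 0.67
      = 4.63 m.

4.63


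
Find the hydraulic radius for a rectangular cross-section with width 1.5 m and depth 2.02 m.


For a rectangular section:
Flow area A = b * y = 1.5 * 2.02 = 3.03 m^2.
Wetted perimeter P = b + 2y = 1.5 + 2*2.02 = 5.54 m.
Hydraulic radius R = A/P = 3.03 / 5.54 = 0.5469 m.

0.5469


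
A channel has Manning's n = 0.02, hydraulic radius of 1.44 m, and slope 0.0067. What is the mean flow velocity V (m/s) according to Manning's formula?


Manning's equation gives V = (1/n) * R^(2/3) * S^(1/2).
First, compute R^(2/3) = 1.44^(2/3) = 1.2752.
Next, S^(1/2) = 0.0067^(1/2) = 0.081854.
Then 1/n = 1/0.02 = 50.0.
V = 50.0 * 1.2752 * 0.081854 = 5.2189 m/s.

5.2189


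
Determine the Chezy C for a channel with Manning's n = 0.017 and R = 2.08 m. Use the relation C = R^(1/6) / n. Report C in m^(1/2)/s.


The Chezy coefficient relates to Manning's n through C = R^(1/6) / n.
R^(1/6) = 2.08^(1/6) = 1.129823.
C = 1.129823 / 0.017 = 66.46 m^(1/2)/s.

66.46


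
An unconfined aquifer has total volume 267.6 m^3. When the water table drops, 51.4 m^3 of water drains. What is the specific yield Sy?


Specific yield Sy = Volume drained / Total volume.
Sy = 51.4 / 267.6
   = 0.1921.

0.1921


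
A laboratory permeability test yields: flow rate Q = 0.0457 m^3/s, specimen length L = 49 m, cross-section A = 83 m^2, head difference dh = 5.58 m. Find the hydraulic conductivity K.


From K = Q*L / (A*dh):
Numerator: Q*L = 0.0457 * 49 = 2.2393.
Denominator: A*dh = 83 * 5.58 = 463.14.
K = 2.2393 / 463.14 = 0.004835 m/s.

0.004835


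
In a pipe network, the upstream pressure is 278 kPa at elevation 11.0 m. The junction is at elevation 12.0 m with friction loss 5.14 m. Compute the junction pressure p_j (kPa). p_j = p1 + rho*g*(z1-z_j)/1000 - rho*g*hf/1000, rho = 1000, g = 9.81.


Junction pressure: p_j = p1 + rho*g*(z1 - z_j)/1000 - rho*g*hf/1000.
Elevation term = 1000*9.81*(11.0 - 12.0)/1000 = -9.81 kPa.
Friction term = 1000*9.81*5.14/1000 = 50.423 kPa.
p_j = 278 + -9.81 - 50.423 = 217.77 kPa.

217.77


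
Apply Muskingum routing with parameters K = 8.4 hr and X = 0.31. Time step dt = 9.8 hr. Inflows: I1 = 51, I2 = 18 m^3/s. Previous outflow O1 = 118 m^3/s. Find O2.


Muskingum coefficients:
denom = 2*K*(1-X) + dt = 2*8.4*(1-0.31) + 9.8 = 21.392.
C0 = (dt - 2*K*X)/denom = (9.8 - 2*8.4*0.31)/21.392 = 0.2147.
C1 = (dt + 2*K*X)/denom = (9.8 + 2*8.4*0.31)/21.392 = 0.7016.
C2 = (2*K*(1-X) - dt)/denom = 0.0838.
O2 = C0*I2 + C1*I1 + C2*O1
   = 0.2147*18 + 0.7016*51 + 0.0838*118
   = 49.53 m^3/s.

49.53


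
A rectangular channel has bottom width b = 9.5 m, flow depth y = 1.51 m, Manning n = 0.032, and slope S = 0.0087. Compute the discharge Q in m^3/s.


For a rectangular channel, the cross-sectional area A = b * y = 9.5 * 1.51 = 14.35 m^2.
The wetted perimeter P = b + 2y = 9.5 + 2*1.51 = 12.52 m.
Hydraulic radius R = A/P = 14.35/12.52 = 1.1458 m.
Velocity V = (1/n)*R^(2/3)*S^(1/2) = (1/0.032)*1.1458^(2/3)*0.0087^(1/2) = 3.1916 m/s.
Discharge Q = A * V = 14.35 * 3.1916 = 45.783 m^3/s.

45.783


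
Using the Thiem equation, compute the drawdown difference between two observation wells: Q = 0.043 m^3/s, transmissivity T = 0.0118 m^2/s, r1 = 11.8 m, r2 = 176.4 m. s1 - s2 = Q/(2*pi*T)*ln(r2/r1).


Thiem equation: s1 - s2 = Q/(2*pi*T) * ln(r2/r1).
ln(r2/r1) = ln(176.4/11.8) = 2.7047.
Q/(2*pi*T) = 0.043 / (2*pi*0.0118) = 0.043 / 0.0741 = 0.58.
s1 - s2 = 0.58 * 2.7047 = 1.5686 m.

1.5686


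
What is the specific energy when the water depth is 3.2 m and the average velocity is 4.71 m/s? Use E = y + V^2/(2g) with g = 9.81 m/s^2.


Specific energy E = y + V^2/(2g).
Velocity head = V^2/(2g) = 4.71^2 / (2*9.81) = 22.1841 / 19.62 = 1.1307 m.
E = 3.2 + 1.1307 = 4.3307 m.

4.3307


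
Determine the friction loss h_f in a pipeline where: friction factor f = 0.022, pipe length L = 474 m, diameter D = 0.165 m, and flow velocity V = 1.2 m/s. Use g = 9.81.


Darcy-Weisbach equation: h_f = f * (L/D) * V^2/(2g).
f * L/D = 0.022 * 474/0.165 = 63.2.
V^2/(2g) = 1.2^2 / (2*9.81) = 1.44 / 19.62 = 0.0734 m.
h_f = 63.2 * 0.0734 = 4.639 m.

4.639


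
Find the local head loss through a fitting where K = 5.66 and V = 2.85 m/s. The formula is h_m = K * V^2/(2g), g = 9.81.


Minor loss formula: h_m = K * V^2/(2g).
V^2 = 2.85^2 = 8.1225.
V^2/(2g) = 8.1225 / 19.62 = 0.414 m.
h_m = 5.66 * 0.414 = 2.3432 m.

2.3432


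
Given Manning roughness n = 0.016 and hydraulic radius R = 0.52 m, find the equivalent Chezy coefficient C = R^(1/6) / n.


The Chezy coefficient relates to Manning's n through C = R^(1/6) / n.
R^(1/6) = 0.52^(1/6) = 0.896741.
C = 0.896741 / 0.016 = 56.05 m^(1/2)/s.

56.05


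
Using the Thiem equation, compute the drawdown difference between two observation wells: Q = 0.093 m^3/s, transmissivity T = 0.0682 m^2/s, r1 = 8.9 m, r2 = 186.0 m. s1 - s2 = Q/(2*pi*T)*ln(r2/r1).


Thiem equation: s1 - s2 = Q/(2*pi*T) * ln(r2/r1).
ln(r2/r1) = ln(186.0/8.9) = 3.0397.
Q/(2*pi*T) = 0.093 / (2*pi*0.0682) = 0.093 / 0.4285 = 0.217.
s1 - s2 = 0.217 * 3.0397 = 0.6597 m.

0.6597


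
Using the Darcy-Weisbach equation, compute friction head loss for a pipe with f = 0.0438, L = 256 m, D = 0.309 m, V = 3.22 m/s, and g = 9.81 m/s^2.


Darcy-Weisbach equation: h_f = f * (L/D) * V^2/(2g).
f * L/D = 0.0438 * 256/0.309 = 36.2874.
V^2/(2g) = 3.22^2 / (2*9.81) = 10.3684 / 19.62 = 0.5285 m.
h_f = 36.2874 * 0.5285 = 19.176 m.

19.176


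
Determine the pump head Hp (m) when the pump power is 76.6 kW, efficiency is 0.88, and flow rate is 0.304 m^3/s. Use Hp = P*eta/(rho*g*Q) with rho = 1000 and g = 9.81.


Pump head formula: Hp = P * eta / (rho * g * Q).
Numerator: P * eta = 76.6 * 1000 * 0.88 = 67408.0 W.
Denominator: rho * g * Q = 1000 * 9.81 * 0.304 = 2982.24.
Hp = 67408.0 / 2982.24 = 22.6 m.

22.6


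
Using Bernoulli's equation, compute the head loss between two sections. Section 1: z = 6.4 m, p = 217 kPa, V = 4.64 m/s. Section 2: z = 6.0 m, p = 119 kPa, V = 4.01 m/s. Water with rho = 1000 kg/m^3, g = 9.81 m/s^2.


Total head at each section: H = z + p/(rho*g) + V^2/(2g).
H1 = 6.4 + 217*1000/(1000*9.81) + 4.64^2/(2*9.81)
   = 6.4 + 22.12 + 1.0973
   = 29.618 m.
H2 = 6.0 + 119*1000/(1000*9.81) + 4.01^2/(2*9.81)
   = 6.0 + 12.13 + 0.8196
   = 18.95 m.
h_L = H1 - H2 = 29.618 - 18.95 = 10.668 m.

10.668


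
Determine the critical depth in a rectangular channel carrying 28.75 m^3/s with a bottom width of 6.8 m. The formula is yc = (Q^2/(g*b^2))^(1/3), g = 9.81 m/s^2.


Using yc = (Q^2 / (g * b^2))^(1/3):
Q^2 = 28.75^2 = 826.56.
g * b^2 = 9.81 * 6.8^2 = 9.81 * 46.24 = 453.61.
Q^2 / (g*b^2) = 826.56 / 453.61 = 1.8222.
yc = 1.8222^(1/3) = 1.2214 m.

1.2214


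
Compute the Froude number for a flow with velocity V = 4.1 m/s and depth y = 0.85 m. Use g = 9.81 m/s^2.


The Froude number is defined as Fr = V / sqrt(g*y).
g*y = 9.81 * 0.85 = 8.3385.
sqrt(g*y) = sqrt(8.3385) = 2.8876.
Fr = 4.1 / 2.8876 = 1.4198.

1.4198


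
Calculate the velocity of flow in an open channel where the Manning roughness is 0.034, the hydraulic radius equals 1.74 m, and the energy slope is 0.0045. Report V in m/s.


Manning's equation gives V = (1/n) * R^(2/3) * S^(1/2).
First, compute R^(2/3) = 1.74^(2/3) = 1.4467.
Next, S^(1/2) = 0.0045^(1/2) = 0.067082.
Then 1/n = 1/0.034 = 29.41.
V = 29.41 * 1.4467 * 0.067082 = 2.8543 m/s.

2.8543


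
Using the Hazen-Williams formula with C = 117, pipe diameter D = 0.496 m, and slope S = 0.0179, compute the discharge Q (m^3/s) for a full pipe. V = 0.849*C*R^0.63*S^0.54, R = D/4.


For a full circular pipe, R = D/4 = 0.496/4 = 0.124 m.
V = 0.849 * 117 * 0.124^0.63 * 0.0179^0.54
  = 0.849 * 117 * 0.268445 * 0.113904
  = 3.0373 m/s.
Pipe area A = pi*D^2/4 = pi*0.496^2/4 = 0.1932 m^2.
Q = A * V = 0.1932 * 3.0373 = 0.5869 m^3/s.

0.5869


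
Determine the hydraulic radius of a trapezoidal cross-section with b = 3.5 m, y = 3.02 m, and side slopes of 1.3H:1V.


For a trapezoidal section with side slope z:
A = (b + z*y)*y = (3.5 + 1.3*3.02)*3.02 = 22.427 m^2.
P = b + 2*y*sqrt(1 + z^2) = 3.5 + 2*3.02*sqrt(1 + 1.3^2) = 13.406 m.
R = A/P = 22.427 / 13.406 = 1.6728 m.

1.6728


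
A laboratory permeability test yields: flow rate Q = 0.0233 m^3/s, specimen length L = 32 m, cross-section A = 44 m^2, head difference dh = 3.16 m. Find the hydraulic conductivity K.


From K = Q*L / (A*dh):
Numerator: Q*L = 0.0233 * 32 = 0.7456.
Denominator: A*dh = 44 * 3.16 = 139.04.
K = 0.7456 / 139.04 = 0.005362 m/s.

0.005362


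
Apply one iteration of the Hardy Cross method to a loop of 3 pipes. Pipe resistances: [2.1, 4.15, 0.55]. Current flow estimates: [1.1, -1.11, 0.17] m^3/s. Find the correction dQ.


Numerator terms (r*Q*|Q|): 2.1*1.1*|1.1| = 2.541; 4.15*-1.11*|-1.11| = -5.1132; 0.55*0.17*|0.17| = 0.0159.
Sum of numerator = -2.5563.
Denominator terms (r*|Q|): 2.1*|1.1| = 2.31; 4.15*|-1.11| = 4.6065; 0.55*|0.17| = 0.0935.
2 * sum of denominator = 2 * 7.01 = 14.02.
dQ = --2.5563 / 14.02 = 0.1823 m^3/s.

0.1823


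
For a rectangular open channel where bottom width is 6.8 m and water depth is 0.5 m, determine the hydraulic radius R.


For a rectangular section:
Flow area A = b * y = 6.8 * 0.5 = 3.4 m^2.
Wetted perimeter P = b + 2y = 6.8 + 2*0.5 = 7.8 m.
Hydraulic radius R = A/P = 3.4 / 7.8 = 0.4359 m.

0.4359


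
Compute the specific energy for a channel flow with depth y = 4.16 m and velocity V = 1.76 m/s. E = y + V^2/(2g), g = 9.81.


Specific energy E = y + V^2/(2g).
Velocity head = V^2/(2g) = 1.76^2 / (2*9.81) = 3.0976 / 19.62 = 0.1579 m.
E = 4.16 + 0.1579 = 4.3179 m.

4.3179


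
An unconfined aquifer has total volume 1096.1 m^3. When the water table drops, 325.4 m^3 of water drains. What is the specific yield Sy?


Specific yield Sy = Volume drained / Total volume.
Sy = 325.4 / 1096.1
   = 0.2969.

0.2969


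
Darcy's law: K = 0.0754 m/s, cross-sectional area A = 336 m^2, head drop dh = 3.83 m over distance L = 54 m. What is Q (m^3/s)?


Darcy's law: Q = K * A * i, where i = dh/L.
Hydraulic gradient i = 3.83 / 54 = 0.070926.
Q = 0.0754 * 336 * 0.070926
  = 1.7969 m^3/s.

1.7969


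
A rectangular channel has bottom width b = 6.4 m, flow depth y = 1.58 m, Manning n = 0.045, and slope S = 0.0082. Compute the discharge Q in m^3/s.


For a rectangular channel, the cross-sectional area A = b * y = 6.4 * 1.58 = 10.11 m^2.
The wetted perimeter P = b + 2y = 6.4 + 2*1.58 = 9.56 m.
Hydraulic radius R = A/P = 10.11/9.56 = 1.0577 m.
Velocity V = (1/n)*R^(2/3)*S^(1/2) = (1/0.045)*1.0577^(2/3)*0.0082^(1/2) = 2.089 m/s.
Discharge Q = A * V = 10.11 * 2.089 = 21.124 m^3/s.

21.124


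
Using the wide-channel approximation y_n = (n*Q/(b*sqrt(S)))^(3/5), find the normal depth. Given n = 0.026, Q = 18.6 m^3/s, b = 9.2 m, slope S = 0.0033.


We use the wide-channel approximation y_n = (n*Q/(b*sqrt(S)))^(3/5).
sqrt(S) = sqrt(0.0033) = 0.057446.
Numerator: n*Q = 0.026 * 18.6 = 0.4836.
Denominator: b*sqrt(S) = 9.2 * 0.057446 = 0.528503.
arg = 0.915.
y_n = 0.915^(3/5) = 0.9481 m.

0.9481


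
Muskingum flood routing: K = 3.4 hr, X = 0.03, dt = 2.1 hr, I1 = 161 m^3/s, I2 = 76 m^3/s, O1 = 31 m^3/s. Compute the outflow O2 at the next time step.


Muskingum coefficients:
denom = 2*K*(1-X) + dt = 2*3.4*(1-0.03) + 2.1 = 8.696.
C0 = (dt - 2*K*X)/denom = (2.1 - 2*3.4*0.03)/8.696 = 0.218.
C1 = (dt + 2*K*X)/denom = (2.1 + 2*3.4*0.03)/8.696 = 0.2649.
C2 = (2*K*(1-X) - dt)/denom = 0.517.
O2 = C0*I2 + C1*I1 + C2*O1
   = 0.218*76 + 0.2649*161 + 0.517*31
   = 75.25 m^3/s.

75.25


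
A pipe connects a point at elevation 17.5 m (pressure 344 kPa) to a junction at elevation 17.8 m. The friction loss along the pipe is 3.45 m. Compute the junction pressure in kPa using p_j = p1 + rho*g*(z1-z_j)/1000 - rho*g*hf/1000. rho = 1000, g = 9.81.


Junction pressure: p_j = p1 + rho*g*(z1 - z_j)/1000 - rho*g*hf/1000.
Elevation term = 1000*9.81*(17.5 - 17.8)/1000 = -2.943 kPa.
Friction term = 1000*9.81*3.45/1000 = 33.844 kPa.
p_j = 344 + -2.943 - 33.844 = 307.21 kPa.

307.21


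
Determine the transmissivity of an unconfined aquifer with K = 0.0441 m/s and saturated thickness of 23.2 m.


Transmissivity is defined as T = K * h.
T = 0.0441 * 23.2
  = 1.0231 m^2/s.

1.0231


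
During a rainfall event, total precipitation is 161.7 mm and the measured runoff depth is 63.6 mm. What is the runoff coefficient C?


The runoff coefficient C = runoff depth / rainfall depth.
C = 63.6 / 161.7
  = 0.3933.

0.3933


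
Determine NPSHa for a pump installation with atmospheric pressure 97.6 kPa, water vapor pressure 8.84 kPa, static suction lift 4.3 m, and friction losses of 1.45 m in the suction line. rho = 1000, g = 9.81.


NPSHa = p_atm/(rho*g) - z_s - hf_s - p_vap/(rho*g).
p_atm/(rho*g) = 97.6*1000 / (1000*9.81) = 9.949 m.
p_vap/(rho*g) = 8.84*1000 / (1000*9.81) = 0.901 m.
NPSHa = 9.949 - 4.3 - 1.45 - 0.901
      = 3.3 m.

3.3


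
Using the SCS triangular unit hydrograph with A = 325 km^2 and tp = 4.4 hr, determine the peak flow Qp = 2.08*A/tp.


SCS formula: Qp = 2.08 * A / tp.
Qp = 2.08 * 325 / 4.4
   = 676.0 / 4.4
   = 153.64 m^3/s per cm.

153.64


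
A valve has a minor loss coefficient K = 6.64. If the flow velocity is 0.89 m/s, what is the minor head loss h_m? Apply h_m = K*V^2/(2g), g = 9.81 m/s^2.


Minor loss formula: h_m = K * V^2/(2g).
V^2 = 0.89^2 = 0.7921.
V^2/(2g) = 0.7921 / 19.62 = 0.0404 m.
h_m = 6.64 * 0.0404 = 0.2681 m.

0.2681


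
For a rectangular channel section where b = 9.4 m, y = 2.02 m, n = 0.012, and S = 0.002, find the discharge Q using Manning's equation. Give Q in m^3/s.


For a rectangular channel, the cross-sectional area A = b * y = 9.4 * 2.02 = 18.99 m^2.
The wetted perimeter P = b + 2y = 9.4 + 2*2.02 = 13.44 m.
Hydraulic radius R = A/P = 18.99/13.44 = 1.4128 m.
Velocity V = (1/n)*R^(2/3)*S^(1/2) = (1/0.012)*1.4128^(2/3)*0.002^(1/2) = 4.6923 m/s.
Discharge Q = A * V = 18.99 * 4.6923 = 89.098 m^3/s.

89.098


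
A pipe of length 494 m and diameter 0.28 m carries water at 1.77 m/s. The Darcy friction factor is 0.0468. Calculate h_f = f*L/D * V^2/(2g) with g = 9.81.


Darcy-Weisbach equation: h_f = f * (L/D) * V^2/(2g).
f * L/D = 0.0468 * 494/0.28 = 82.5686.
V^2/(2g) = 1.77^2 / (2*9.81) = 3.1329 / 19.62 = 0.1597 m.
h_f = 82.5686 * 0.1597 = 13.184 m.

13.184


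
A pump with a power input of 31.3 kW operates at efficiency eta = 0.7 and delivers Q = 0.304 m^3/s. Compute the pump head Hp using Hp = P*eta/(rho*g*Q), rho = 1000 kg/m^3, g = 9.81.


Pump head formula: Hp = P * eta / (rho * g * Q).
Numerator: P * eta = 31.3 * 1000 * 0.7 = 21910.0 W.
Denominator: rho * g * Q = 1000 * 9.81 * 0.304 = 2982.24.
Hp = 21910.0 / 2982.24 = 7.35 m.

7.35


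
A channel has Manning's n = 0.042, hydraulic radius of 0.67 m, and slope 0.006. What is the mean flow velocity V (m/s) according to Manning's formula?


Manning's equation gives V = (1/n) * R^(2/3) * S^(1/2).
First, compute R^(2/3) = 0.67^(2/3) = 0.7657.
Next, S^(1/2) = 0.006^(1/2) = 0.07746.
Then 1/n = 1/0.042 = 23.81.
V = 23.81 * 0.7657 * 0.07746 = 1.4121 m/s.

1.4121


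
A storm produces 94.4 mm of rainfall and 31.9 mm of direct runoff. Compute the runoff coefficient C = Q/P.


The runoff coefficient C = runoff depth / rainfall depth.
C = 31.9 / 94.4
  = 0.3379.

0.3379


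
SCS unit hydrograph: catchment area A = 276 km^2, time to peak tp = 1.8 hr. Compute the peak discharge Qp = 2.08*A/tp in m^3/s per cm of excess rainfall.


SCS formula: Qp = 2.08 * A / tp.
Qp = 2.08 * 276 / 1.8
   = 574.08 / 1.8
   = 318.93 m^3/s per cm.

318.93


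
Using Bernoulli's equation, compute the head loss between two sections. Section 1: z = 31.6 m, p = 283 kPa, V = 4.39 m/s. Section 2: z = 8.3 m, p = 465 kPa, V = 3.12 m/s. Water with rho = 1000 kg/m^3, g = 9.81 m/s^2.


Total head at each section: H = z + p/(rho*g) + V^2/(2g).
H1 = 31.6 + 283*1000/(1000*9.81) + 4.39^2/(2*9.81)
   = 31.6 + 28.848 + 0.9823
   = 61.43 m.
H2 = 8.3 + 465*1000/(1000*9.81) + 3.12^2/(2*9.81)
   = 8.3 + 47.401 + 0.4961
   = 56.197 m.
h_L = H1 - H2 = 61.43 - 56.197 = 5.234 m.

5.234


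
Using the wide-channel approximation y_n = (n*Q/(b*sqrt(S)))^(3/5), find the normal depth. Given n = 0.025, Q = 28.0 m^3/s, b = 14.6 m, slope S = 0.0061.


We use the wide-channel approximation y_n = (n*Q/(b*sqrt(S)))^(3/5).
sqrt(S) = sqrt(0.0061) = 0.078102.
Numerator: n*Q = 0.025 * 28.0 = 0.7.
Denominator: b*sqrt(S) = 14.6 * 0.078102 = 1.140289.
arg = 0.6139.
y_n = 0.6139^(3/5) = 0.7462 m.

0.7462


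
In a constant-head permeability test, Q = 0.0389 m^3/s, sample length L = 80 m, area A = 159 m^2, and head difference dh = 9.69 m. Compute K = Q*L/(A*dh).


From K = Q*L / (A*dh):
Numerator: Q*L = 0.0389 * 80 = 3.112.
Denominator: A*dh = 159 * 9.69 = 1540.71.
K = 3.112 / 1540.71 = 0.00202 m/s.

0.00202


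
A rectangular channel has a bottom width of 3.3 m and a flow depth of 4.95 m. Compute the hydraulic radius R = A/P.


For a rectangular section:
Flow area A = b * y = 3.3 * 4.95 = 16.34 m^2.
Wetted perimeter P = b + 2y = 3.3 + 2*4.95 = 13.2 m.
Hydraulic radius R = A/P = 16.34 / 13.2 = 1.2375 m.

1.2375


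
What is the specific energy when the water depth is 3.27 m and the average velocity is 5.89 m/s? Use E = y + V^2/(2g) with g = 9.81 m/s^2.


Specific energy E = y + V^2/(2g).
Velocity head = V^2/(2g) = 5.89^2 / (2*9.81) = 34.6921 / 19.62 = 1.7682 m.
E = 3.27 + 1.7682 = 5.0382 m.

5.0382


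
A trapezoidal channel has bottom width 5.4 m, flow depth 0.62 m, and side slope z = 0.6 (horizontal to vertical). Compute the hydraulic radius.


For a trapezoidal section with side slope z:
A = (b + z*y)*y = (5.4 + 0.6*0.62)*0.62 = 3.579 m^2.
P = b + 2*y*sqrt(1 + z^2) = 5.4 + 2*0.62*sqrt(1 + 0.6^2) = 6.846 m.
R = A/P = 3.579 / 6.846 = 0.5227 m.

0.5227


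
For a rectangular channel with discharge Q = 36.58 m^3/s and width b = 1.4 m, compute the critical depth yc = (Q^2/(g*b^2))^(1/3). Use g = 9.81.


Using yc = (Q^2 / (g * b^2))^(1/3):
Q^2 = 36.58^2 = 1338.1.
g * b^2 = 9.81 * 1.4^2 = 9.81 * 1.96 = 19.23.
Q^2 / (g*b^2) = 1338.1 / 19.23 = 69.584.
yc = 69.584^(1/3) = 4.1133 m.

4.1133


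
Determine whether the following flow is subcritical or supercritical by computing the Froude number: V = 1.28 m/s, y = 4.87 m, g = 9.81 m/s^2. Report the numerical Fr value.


The Froude number is defined as Fr = V / sqrt(g*y).
g*y = 9.81 * 4.87 = 47.7747.
sqrt(g*y) = sqrt(47.7747) = 6.9119.
Fr = 1.28 / 6.9119 = 0.1852.
Since Fr < 1, the flow is subcritical.

0.1852


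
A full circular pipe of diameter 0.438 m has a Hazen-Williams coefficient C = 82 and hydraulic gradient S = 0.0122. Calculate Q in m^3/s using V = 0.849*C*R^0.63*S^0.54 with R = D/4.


For a full circular pipe, R = D/4 = 0.438/4 = 0.1095 m.
V = 0.849 * 82 * 0.1095^0.63 * 0.0122^0.54
  = 0.849 * 82 * 0.248217 * 0.092605
  = 1.6002 m/s.
Pipe area A = pi*D^2/4 = pi*0.438^2/4 = 0.1507 m^2.
Q = A * V = 0.1507 * 1.6002 = 0.2411 m^3/s.

0.2411


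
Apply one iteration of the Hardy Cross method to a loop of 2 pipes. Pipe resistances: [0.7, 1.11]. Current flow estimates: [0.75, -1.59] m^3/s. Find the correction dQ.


Numerator terms (r*Q*|Q|): 0.7*0.75*|0.75| = 0.3937; 1.11*-1.59*|-1.59| = -2.8062.
Sum of numerator = -2.4124.
Denominator terms (r*|Q|): 0.7*|0.75| = 0.525; 1.11*|-1.59| = 1.7649.
2 * sum of denominator = 2 * 2.2899 = 4.5798.
dQ = --2.4124 / 4.5798 = 0.5268 m^3/s.

0.5268


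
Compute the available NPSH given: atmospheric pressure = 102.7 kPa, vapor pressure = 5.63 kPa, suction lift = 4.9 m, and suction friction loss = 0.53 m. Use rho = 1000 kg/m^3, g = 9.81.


NPSHa = p_atm/(rho*g) - z_s - hf_s - p_vap/(rho*g).
p_atm/(rho*g) = 102.7*1000 / (1000*9.81) = 10.469 m.
p_vap/(rho*g) = 5.63*1000 / (1000*9.81) = 0.574 m.
NPSHa = 10.469 - 4.9 - 0.53 - 0.574
      = 4.47 m.

4.47


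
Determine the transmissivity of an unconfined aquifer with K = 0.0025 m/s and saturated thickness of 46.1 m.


Transmissivity is defined as T = K * h.
T = 0.0025 * 46.1
  = 0.1153 m^2/s.

0.1153


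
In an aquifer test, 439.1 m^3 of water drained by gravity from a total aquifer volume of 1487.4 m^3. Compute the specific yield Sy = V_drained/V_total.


Specific yield Sy = Volume drained / Total volume.
Sy = 439.1 / 1487.4
   = 0.2952.

0.2952


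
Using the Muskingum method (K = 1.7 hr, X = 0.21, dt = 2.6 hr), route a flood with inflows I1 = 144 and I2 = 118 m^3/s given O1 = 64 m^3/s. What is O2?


Muskingum coefficients:
denom = 2*K*(1-X) + dt = 2*1.7*(1-0.21) + 2.6 = 5.286.
C0 = (dt - 2*K*X)/denom = (2.6 - 2*1.7*0.21)/5.286 = 0.3568.
C1 = (dt + 2*K*X)/denom = (2.6 + 2*1.7*0.21)/5.286 = 0.6269.
C2 = (2*K*(1-X) - dt)/denom = 0.0163.
O2 = C0*I2 + C1*I1 + C2*O1
   = 0.3568*118 + 0.6269*144 + 0.0163*64
   = 133.42 m^3/s.

133.42


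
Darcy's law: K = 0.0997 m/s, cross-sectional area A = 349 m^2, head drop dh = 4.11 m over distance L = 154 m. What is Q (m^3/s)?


Darcy's law: Q = K * A * i, where i = dh/L.
Hydraulic gradient i = 4.11 / 154 = 0.026688.
Q = 0.0997 * 349 * 0.026688
  = 0.9286 m^3/s.

0.9286


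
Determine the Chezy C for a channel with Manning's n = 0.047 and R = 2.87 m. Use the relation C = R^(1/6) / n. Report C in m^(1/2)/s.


The Chezy coefficient relates to Manning's n through C = R^(1/6) / n.
R^(1/6) = 2.87^(1/6) = 1.192103.
C = 1.192103 / 0.047 = 25.36 m^(1/2)/s.

25.36


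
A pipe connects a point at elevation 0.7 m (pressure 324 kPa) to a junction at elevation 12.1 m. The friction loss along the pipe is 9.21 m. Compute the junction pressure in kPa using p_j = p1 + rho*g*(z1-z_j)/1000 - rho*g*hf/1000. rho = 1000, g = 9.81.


Junction pressure: p_j = p1 + rho*g*(z1 - z_j)/1000 - rho*g*hf/1000.
Elevation term = 1000*9.81*(0.7 - 12.1)/1000 = -111.834 kPa.
Friction term = 1000*9.81*9.21/1000 = 90.35 kPa.
p_j = 324 + -111.834 - 90.35 = 121.82 kPa.

121.82


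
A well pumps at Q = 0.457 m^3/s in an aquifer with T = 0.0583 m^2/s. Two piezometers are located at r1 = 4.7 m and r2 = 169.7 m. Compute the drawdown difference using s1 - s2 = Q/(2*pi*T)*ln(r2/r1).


Thiem equation: s1 - s2 = Q/(2*pi*T) * ln(r2/r1).
ln(r2/r1) = ln(169.7/4.7) = 3.5865.
Q/(2*pi*T) = 0.457 / (2*pi*0.0583) = 0.457 / 0.3663 = 1.2476.
s1 - s2 = 1.2476 * 3.5865 = 4.4744 m.

4.4744


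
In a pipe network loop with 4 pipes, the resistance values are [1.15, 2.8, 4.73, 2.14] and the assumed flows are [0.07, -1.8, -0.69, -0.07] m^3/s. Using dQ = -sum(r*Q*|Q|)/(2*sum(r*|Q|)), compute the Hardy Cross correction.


Numerator terms (r*Q*|Q|): 1.15*0.07*|0.07| = 0.0056; 2.8*-1.8*|-1.8| = -9.072; 4.73*-0.69*|-0.69| = -2.252; 2.14*-0.07*|-0.07| = -0.0105.
Sum of numerator = -11.3288.
Denominator terms (r*|Q|): 1.15*|0.07| = 0.0805; 2.8*|-1.8| = 5.04; 4.73*|-0.69| = 3.2637; 2.14*|-0.07| = 0.1498.
2 * sum of denominator = 2 * 8.534 = 17.068.
dQ = --11.3288 / 17.068 = 0.6637 m^3/s.

0.6637


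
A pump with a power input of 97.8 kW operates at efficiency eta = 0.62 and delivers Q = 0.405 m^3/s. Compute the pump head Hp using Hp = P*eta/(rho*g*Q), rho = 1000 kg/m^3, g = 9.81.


Pump head formula: Hp = P * eta / (rho * g * Q).
Numerator: P * eta = 97.8 * 1000 * 0.62 = 60636.0 W.
Denominator: rho * g * Q = 1000 * 9.81 * 0.405 = 3973.05.
Hp = 60636.0 / 3973.05 = 15.26 m.

15.26


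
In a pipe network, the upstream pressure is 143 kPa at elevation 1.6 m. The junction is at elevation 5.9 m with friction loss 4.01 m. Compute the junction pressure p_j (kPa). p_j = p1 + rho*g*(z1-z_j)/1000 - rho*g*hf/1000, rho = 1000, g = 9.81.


Junction pressure: p_j = p1 + rho*g*(z1 - z_j)/1000 - rho*g*hf/1000.
Elevation term = 1000*9.81*(1.6 - 5.9)/1000 = -42.183 kPa.
Friction term = 1000*9.81*4.01/1000 = 39.338 kPa.
p_j = 143 + -42.183 - 39.338 = 61.48 kPa.

61.48


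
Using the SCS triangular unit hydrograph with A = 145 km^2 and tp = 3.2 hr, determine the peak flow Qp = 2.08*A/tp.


SCS formula: Qp = 2.08 * A / tp.
Qp = 2.08 * 145 / 3.2
   = 301.6 / 3.2
   = 94.25 m^3/s per cm.

94.25


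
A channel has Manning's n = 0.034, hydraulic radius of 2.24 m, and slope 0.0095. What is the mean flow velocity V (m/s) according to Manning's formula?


Manning's equation gives V = (1/n) * R^(2/3) * S^(1/2).
First, compute R^(2/3) = 2.24^(2/3) = 1.712.
Next, S^(1/2) = 0.0095^(1/2) = 0.097468.
Then 1/n = 1/0.034 = 29.41.
V = 29.41 * 1.712 * 0.097468 = 4.9077 m/s.

4.9077


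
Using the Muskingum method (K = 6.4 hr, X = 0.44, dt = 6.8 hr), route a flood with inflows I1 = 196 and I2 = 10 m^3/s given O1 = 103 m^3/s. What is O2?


Muskingum coefficients:
denom = 2*K*(1-X) + dt = 2*6.4*(1-0.44) + 6.8 = 13.968.
C0 = (dt - 2*K*X)/denom = (6.8 - 2*6.4*0.44)/13.968 = 0.0836.
C1 = (dt + 2*K*X)/denom = (6.8 + 2*6.4*0.44)/13.968 = 0.89.
C2 = (2*K*(1-X) - dt)/denom = 0.0263.
O2 = C0*I2 + C1*I1 + C2*O1
   = 0.0836*10 + 0.89*196 + 0.0263*103
   = 178.0 m^3/s.

178.0


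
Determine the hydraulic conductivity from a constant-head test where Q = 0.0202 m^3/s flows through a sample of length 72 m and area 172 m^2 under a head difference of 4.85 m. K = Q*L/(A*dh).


From K = Q*L / (A*dh):
Numerator: Q*L = 0.0202 * 72 = 1.4544.
Denominator: A*dh = 172 * 4.85 = 834.2.
K = 1.4544 / 834.2 = 0.001743 m/s.

0.001743


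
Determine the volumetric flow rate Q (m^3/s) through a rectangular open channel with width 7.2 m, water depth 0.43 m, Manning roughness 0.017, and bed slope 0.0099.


For a rectangular channel, the cross-sectional area A = b * y = 7.2 * 0.43 = 3.1 m^2.
The wetted perimeter P = b + 2y = 7.2 + 2*0.43 = 8.06 m.
Hydraulic radius R = A/P = 3.1/8.06 = 0.3841 m.
Velocity V = (1/n)*R^(2/3)*S^(1/2) = (1/0.017)*0.3841^(2/3)*0.0099^(1/2) = 3.0928 m/s.
Discharge Q = A * V = 3.1 * 3.0928 = 9.575 m^3/s.

9.575


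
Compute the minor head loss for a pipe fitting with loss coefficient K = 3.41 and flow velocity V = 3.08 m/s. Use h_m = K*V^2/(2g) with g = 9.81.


Minor loss formula: h_m = K * V^2/(2g).
V^2 = 3.08^2 = 9.4864.
V^2/(2g) = 9.4864 / 19.62 = 0.4835 m.
h_m = 3.41 * 0.4835 = 1.6488 m.

1.6488


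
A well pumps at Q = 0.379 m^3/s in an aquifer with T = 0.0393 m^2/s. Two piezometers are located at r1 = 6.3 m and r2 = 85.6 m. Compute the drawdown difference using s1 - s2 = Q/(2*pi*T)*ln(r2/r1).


Thiem equation: s1 - s2 = Q/(2*pi*T) * ln(r2/r1).
ln(r2/r1) = ln(85.6/6.3) = 2.6091.
Q/(2*pi*T) = 0.379 / (2*pi*0.0393) = 0.379 / 0.2469 = 1.5349.
s1 - s2 = 1.5349 * 2.6091 = 4.0046 m.

4.0046


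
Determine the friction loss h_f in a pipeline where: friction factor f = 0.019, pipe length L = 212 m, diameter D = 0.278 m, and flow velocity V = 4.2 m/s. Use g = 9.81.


Darcy-Weisbach equation: h_f = f * (L/D) * V^2/(2g).
f * L/D = 0.019 * 212/0.278 = 14.4892.
V^2/(2g) = 4.2^2 / (2*9.81) = 17.64 / 19.62 = 0.8991 m.
h_f = 14.4892 * 0.8991 = 13.027 m.

13.027


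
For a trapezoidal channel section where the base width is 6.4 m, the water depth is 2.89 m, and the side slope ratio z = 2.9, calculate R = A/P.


For a trapezoidal section with side slope z:
A = (b + z*y)*y = (6.4 + 2.9*2.89)*2.89 = 42.717 m^2.
P = b + 2*y*sqrt(1 + z^2) = 6.4 + 2*2.89*sqrt(1 + 2.9^2) = 24.131 m.
R = A/P = 42.717 / 24.131 = 1.7702 m.

1.7702


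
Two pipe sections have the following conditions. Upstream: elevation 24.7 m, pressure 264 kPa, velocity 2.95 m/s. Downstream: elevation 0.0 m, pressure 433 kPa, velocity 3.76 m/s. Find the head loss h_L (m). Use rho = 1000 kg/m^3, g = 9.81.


Total head at each section: H = z + p/(rho*g) + V^2/(2g).
H1 = 24.7 + 264*1000/(1000*9.81) + 2.95^2/(2*9.81)
   = 24.7 + 26.911 + 0.4436
   = 52.055 m.
H2 = 0.0 + 433*1000/(1000*9.81) + 3.76^2/(2*9.81)
   = 0.0 + 44.139 + 0.7206
   = 44.859 m.
h_L = H1 - H2 = 52.055 - 44.859 = 7.196 m.

7.196


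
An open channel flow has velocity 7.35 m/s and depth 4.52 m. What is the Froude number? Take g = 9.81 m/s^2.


The Froude number is defined as Fr = V / sqrt(g*y).
g*y = 9.81 * 4.52 = 44.3412.
sqrt(g*y) = sqrt(44.3412) = 6.6589.
Fr = 7.35 / 6.6589 = 1.1038.

1.1038


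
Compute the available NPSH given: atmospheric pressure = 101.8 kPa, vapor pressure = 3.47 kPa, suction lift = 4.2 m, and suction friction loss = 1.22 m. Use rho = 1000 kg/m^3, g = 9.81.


NPSHa = p_atm/(rho*g) - z_s - hf_s - p_vap/(rho*g).
p_atm/(rho*g) = 101.8*1000 / (1000*9.81) = 10.377 m.
p_vap/(rho*g) = 3.47*1000 / (1000*9.81) = 0.354 m.
NPSHa = 10.377 - 4.2 - 1.22 - 0.354
      = 4.6 m.

4.6


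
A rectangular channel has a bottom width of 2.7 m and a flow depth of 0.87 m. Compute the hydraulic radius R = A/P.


For a rectangular section:
Flow area A = b * y = 2.7 * 0.87 = 2.35 m^2.
Wetted perimeter P = b + 2y = 2.7 + 2*0.87 = 4.44 m.
Hydraulic radius R = A/P = 2.35 / 4.44 = 0.5291 m.

0.5291


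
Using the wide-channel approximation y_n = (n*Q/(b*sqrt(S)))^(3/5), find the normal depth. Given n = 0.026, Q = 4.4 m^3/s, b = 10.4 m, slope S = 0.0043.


We use the wide-channel approximation y_n = (n*Q/(b*sqrt(S)))^(3/5).
sqrt(S) = sqrt(0.0043) = 0.065574.
Numerator: n*Q = 0.026 * 4.4 = 0.1144.
Denominator: b*sqrt(S) = 10.4 * 0.065574 = 0.68197.
arg = 0.1677.
y_n = 0.1677^(3/5) = 0.3426 m.

0.3426


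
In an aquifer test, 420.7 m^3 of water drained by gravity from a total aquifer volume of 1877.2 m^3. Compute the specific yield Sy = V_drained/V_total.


Specific yield Sy = Volume drained / Total volume.
Sy = 420.7 / 1877.2
   = 0.2241.

0.2241


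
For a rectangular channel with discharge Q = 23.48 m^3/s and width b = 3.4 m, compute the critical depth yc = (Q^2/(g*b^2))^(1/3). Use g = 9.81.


Using yc = (Q^2 / (g * b^2))^(1/3):
Q^2 = 23.48^2 = 551.31.
g * b^2 = 9.81 * 3.4^2 = 9.81 * 11.56 = 113.4.
Q^2 / (g*b^2) = 551.31 / 113.4 = 4.8616.
yc = 4.8616^(1/3) = 1.694 m.

1.694
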